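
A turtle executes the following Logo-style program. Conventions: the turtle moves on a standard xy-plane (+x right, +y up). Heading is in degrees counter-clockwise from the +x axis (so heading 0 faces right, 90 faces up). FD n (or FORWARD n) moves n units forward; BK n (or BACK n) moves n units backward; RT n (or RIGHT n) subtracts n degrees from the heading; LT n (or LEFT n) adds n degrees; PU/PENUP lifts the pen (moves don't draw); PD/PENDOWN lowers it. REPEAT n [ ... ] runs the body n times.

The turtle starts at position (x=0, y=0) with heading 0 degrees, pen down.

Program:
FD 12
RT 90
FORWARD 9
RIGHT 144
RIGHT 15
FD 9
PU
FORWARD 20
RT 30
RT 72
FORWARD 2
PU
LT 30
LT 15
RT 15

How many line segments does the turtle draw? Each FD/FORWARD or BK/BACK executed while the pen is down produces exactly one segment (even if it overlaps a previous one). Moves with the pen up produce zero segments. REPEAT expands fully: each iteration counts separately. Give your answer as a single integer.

Executing turtle program step by step:
Start: pos=(0,0), heading=0, pen down
FD 12: (0,0) -> (12,0) [heading=0, draw]
RT 90: heading 0 -> 270
FD 9: (12,0) -> (12,-9) [heading=270, draw]
RT 144: heading 270 -> 126
RT 15: heading 126 -> 111
FD 9: (12,-9) -> (8.775,-0.598) [heading=111, draw]
PU: pen up
FD 20: (8.775,-0.598) -> (1.607,18.074) [heading=111, move]
RT 30: heading 111 -> 81
RT 72: heading 81 -> 9
FD 2: (1.607,18.074) -> (3.583,18.387) [heading=9, move]
PU: pen up
LT 30: heading 9 -> 39
LT 15: heading 39 -> 54
RT 15: heading 54 -> 39
Final: pos=(3.583,18.387), heading=39, 3 segment(s) drawn
Segments drawn: 3

Answer: 3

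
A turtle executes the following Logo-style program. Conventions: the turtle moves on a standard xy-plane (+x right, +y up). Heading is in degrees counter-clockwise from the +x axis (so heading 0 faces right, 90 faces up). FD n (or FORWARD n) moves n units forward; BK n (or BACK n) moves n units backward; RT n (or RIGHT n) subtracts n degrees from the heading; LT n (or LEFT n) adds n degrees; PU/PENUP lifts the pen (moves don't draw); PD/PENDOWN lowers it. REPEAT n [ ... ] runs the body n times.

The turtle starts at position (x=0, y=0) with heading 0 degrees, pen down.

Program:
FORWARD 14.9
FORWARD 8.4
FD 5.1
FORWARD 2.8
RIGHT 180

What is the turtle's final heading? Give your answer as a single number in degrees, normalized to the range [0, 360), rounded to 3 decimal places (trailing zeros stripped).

Answer: 180

Derivation:
Executing turtle program step by step:
Start: pos=(0,0), heading=0, pen down
FD 14.9: (0,0) -> (14.9,0) [heading=0, draw]
FD 8.4: (14.9,0) -> (23.3,0) [heading=0, draw]
FD 5.1: (23.3,0) -> (28.4,0) [heading=0, draw]
FD 2.8: (28.4,0) -> (31.2,0) [heading=0, draw]
RT 180: heading 0 -> 180
Final: pos=(31.2,0), heading=180, 4 segment(s) drawn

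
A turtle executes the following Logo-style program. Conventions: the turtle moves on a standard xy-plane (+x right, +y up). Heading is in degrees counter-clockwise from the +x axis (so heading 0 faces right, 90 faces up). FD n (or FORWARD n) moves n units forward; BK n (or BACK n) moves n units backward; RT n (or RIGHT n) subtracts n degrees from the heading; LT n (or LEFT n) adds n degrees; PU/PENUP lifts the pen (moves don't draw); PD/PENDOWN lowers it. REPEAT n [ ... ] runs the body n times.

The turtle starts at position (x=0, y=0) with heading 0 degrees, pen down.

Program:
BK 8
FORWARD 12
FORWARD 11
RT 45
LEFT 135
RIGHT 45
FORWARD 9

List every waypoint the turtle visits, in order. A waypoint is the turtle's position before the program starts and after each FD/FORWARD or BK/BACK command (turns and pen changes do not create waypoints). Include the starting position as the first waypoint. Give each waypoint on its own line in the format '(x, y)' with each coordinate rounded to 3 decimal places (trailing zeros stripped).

Answer: (0, 0)
(-8, 0)
(4, 0)
(15, 0)
(21.364, 6.364)

Derivation:
Executing turtle program step by step:
Start: pos=(0,0), heading=0, pen down
BK 8: (0,0) -> (-8,0) [heading=0, draw]
FD 12: (-8,0) -> (4,0) [heading=0, draw]
FD 11: (4,0) -> (15,0) [heading=0, draw]
RT 45: heading 0 -> 315
LT 135: heading 315 -> 90
RT 45: heading 90 -> 45
FD 9: (15,0) -> (21.364,6.364) [heading=45, draw]
Final: pos=(21.364,6.364), heading=45, 4 segment(s) drawn
Waypoints (5 total):
(0, 0)
(-8, 0)
(4, 0)
(15, 0)
(21.364, 6.364)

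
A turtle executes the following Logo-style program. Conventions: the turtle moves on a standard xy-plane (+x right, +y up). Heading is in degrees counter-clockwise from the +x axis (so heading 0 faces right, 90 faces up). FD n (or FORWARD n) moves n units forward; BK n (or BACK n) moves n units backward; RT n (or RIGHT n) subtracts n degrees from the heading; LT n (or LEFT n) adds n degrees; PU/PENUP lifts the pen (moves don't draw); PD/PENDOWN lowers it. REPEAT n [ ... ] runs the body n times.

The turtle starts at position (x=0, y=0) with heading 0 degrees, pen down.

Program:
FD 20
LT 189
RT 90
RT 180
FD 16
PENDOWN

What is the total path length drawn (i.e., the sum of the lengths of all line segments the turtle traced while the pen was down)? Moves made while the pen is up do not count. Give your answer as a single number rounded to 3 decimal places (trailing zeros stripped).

Executing turtle program step by step:
Start: pos=(0,0), heading=0, pen down
FD 20: (0,0) -> (20,0) [heading=0, draw]
LT 189: heading 0 -> 189
RT 90: heading 189 -> 99
RT 180: heading 99 -> 279
FD 16: (20,0) -> (22.503,-15.803) [heading=279, draw]
PD: pen down
Final: pos=(22.503,-15.803), heading=279, 2 segment(s) drawn

Segment lengths:
  seg 1: (0,0) -> (20,0), length = 20
  seg 2: (20,0) -> (22.503,-15.803), length = 16
Total = 36

Answer: 36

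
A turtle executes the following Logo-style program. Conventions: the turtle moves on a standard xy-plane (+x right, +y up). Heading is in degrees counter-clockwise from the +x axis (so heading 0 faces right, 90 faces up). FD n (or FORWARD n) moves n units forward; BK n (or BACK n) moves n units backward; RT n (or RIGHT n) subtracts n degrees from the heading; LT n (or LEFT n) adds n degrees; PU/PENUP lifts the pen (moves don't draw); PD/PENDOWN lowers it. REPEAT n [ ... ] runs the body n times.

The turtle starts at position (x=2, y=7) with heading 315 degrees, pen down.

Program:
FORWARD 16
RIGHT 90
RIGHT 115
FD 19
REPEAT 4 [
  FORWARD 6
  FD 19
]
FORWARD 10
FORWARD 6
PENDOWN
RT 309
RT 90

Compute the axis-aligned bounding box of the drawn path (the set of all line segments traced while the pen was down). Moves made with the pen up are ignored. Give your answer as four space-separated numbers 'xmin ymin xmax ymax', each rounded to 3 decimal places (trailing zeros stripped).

Answer: -32.859 -4.314 13.314 122.545

Derivation:
Executing turtle program step by step:
Start: pos=(2,7), heading=315, pen down
FD 16: (2,7) -> (13.314,-4.314) [heading=315, draw]
RT 90: heading 315 -> 225
RT 115: heading 225 -> 110
FD 19: (13.314,-4.314) -> (6.815,13.54) [heading=110, draw]
REPEAT 4 [
  -- iteration 1/4 --
  FD 6: (6.815,13.54) -> (4.763,19.179) [heading=110, draw]
  FD 19: (4.763,19.179) -> (-1.735,37.033) [heading=110, draw]
  -- iteration 2/4 --
  FD 6: (-1.735,37.033) -> (-3.787,42.671) [heading=110, draw]
  FD 19: (-3.787,42.671) -> (-10.286,60.525) [heading=110, draw]
  -- iteration 3/4 --
  FD 6: (-10.286,60.525) -> (-12.338,66.163) [heading=110, draw]
  FD 19: (-12.338,66.163) -> (-18.836,84.017) [heading=110, draw]
  -- iteration 4/4 --
  FD 6: (-18.836,84.017) -> (-20.888,89.656) [heading=110, draw]
  FD 19: (-20.888,89.656) -> (-27.387,107.51) [heading=110, draw]
]
FD 10: (-27.387,107.51) -> (-30.807,116.907) [heading=110, draw]
FD 6: (-30.807,116.907) -> (-32.859,122.545) [heading=110, draw]
PD: pen down
RT 309: heading 110 -> 161
RT 90: heading 161 -> 71
Final: pos=(-32.859,122.545), heading=71, 12 segment(s) drawn

Segment endpoints: x in {-32.859, -30.807, -27.387, -20.888, -18.836, -12.338, -10.286, -3.787, -1.735, 2, 4.763, 6.815, 13.314}, y in {-4.314, 7, 13.54, 19.179, 37.033, 42.671, 60.525, 66.163, 84.017, 89.656, 107.51, 116.907, 122.545}
xmin=-32.859, ymin=-4.314, xmax=13.314, ymax=122.545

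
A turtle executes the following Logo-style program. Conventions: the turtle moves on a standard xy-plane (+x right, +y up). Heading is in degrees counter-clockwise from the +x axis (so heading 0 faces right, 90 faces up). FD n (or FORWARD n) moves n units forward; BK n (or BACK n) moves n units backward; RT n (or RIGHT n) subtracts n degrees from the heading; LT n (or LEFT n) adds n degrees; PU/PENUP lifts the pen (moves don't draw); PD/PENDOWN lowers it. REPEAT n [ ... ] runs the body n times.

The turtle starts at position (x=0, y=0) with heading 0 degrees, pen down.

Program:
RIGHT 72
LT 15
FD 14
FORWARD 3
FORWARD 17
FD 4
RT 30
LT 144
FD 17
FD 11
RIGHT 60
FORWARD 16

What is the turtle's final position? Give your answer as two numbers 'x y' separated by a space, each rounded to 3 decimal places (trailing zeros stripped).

Answer: 51.924 -9.224

Derivation:
Executing turtle program step by step:
Start: pos=(0,0), heading=0, pen down
RT 72: heading 0 -> 288
LT 15: heading 288 -> 303
FD 14: (0,0) -> (7.625,-11.741) [heading=303, draw]
FD 3: (7.625,-11.741) -> (9.259,-14.257) [heading=303, draw]
FD 17: (9.259,-14.257) -> (18.518,-28.515) [heading=303, draw]
FD 4: (18.518,-28.515) -> (20.696,-31.869) [heading=303, draw]
RT 30: heading 303 -> 273
LT 144: heading 273 -> 57
FD 17: (20.696,-31.869) -> (29.955,-17.612) [heading=57, draw]
FD 11: (29.955,-17.612) -> (35.946,-8.387) [heading=57, draw]
RT 60: heading 57 -> 357
FD 16: (35.946,-8.387) -> (51.924,-9.224) [heading=357, draw]
Final: pos=(51.924,-9.224), heading=357, 7 segment(s) drawn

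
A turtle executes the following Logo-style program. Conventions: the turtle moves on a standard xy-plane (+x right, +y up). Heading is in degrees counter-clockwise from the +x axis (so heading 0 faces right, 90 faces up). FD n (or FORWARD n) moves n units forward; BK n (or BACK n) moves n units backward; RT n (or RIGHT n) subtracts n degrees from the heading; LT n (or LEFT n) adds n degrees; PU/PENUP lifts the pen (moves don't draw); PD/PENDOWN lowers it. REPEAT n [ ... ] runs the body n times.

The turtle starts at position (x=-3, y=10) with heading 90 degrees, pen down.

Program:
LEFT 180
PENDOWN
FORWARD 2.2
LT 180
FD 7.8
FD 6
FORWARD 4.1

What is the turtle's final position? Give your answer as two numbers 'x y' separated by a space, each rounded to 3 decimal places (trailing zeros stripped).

Answer: -3 25.7

Derivation:
Executing turtle program step by step:
Start: pos=(-3,10), heading=90, pen down
LT 180: heading 90 -> 270
PD: pen down
FD 2.2: (-3,10) -> (-3,7.8) [heading=270, draw]
LT 180: heading 270 -> 90
FD 7.8: (-3,7.8) -> (-3,15.6) [heading=90, draw]
FD 6: (-3,15.6) -> (-3,21.6) [heading=90, draw]
FD 4.1: (-3,21.6) -> (-3,25.7) [heading=90, draw]
Final: pos=(-3,25.7), heading=90, 4 segment(s) drawn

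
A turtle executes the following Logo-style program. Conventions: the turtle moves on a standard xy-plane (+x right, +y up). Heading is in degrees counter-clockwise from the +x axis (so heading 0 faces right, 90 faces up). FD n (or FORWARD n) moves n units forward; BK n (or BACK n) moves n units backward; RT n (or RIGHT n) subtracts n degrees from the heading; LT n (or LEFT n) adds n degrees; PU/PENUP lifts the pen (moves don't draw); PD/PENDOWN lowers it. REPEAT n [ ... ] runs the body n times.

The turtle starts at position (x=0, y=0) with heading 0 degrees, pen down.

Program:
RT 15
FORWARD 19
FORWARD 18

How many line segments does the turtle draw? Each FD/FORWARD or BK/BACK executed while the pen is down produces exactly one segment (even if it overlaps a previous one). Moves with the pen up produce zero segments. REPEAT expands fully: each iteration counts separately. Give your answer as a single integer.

Answer: 2

Derivation:
Executing turtle program step by step:
Start: pos=(0,0), heading=0, pen down
RT 15: heading 0 -> 345
FD 19: (0,0) -> (18.353,-4.918) [heading=345, draw]
FD 18: (18.353,-4.918) -> (35.739,-9.576) [heading=345, draw]
Final: pos=(35.739,-9.576), heading=345, 2 segment(s) drawn
Segments drawn: 2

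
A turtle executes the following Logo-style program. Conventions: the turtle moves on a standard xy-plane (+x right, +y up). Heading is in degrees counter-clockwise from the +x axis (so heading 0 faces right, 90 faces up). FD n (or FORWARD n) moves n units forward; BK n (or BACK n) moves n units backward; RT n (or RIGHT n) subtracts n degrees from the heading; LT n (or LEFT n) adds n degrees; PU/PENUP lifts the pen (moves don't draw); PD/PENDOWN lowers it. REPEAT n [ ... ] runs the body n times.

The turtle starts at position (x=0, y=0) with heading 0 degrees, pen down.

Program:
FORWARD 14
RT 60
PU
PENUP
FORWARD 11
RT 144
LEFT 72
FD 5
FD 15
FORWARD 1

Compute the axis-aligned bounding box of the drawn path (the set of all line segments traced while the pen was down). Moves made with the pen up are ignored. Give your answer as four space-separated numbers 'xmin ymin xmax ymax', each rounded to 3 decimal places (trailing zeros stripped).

Executing turtle program step by step:
Start: pos=(0,0), heading=0, pen down
FD 14: (0,0) -> (14,0) [heading=0, draw]
RT 60: heading 0 -> 300
PU: pen up
PU: pen up
FD 11: (14,0) -> (19.5,-9.526) [heading=300, move]
RT 144: heading 300 -> 156
LT 72: heading 156 -> 228
FD 5: (19.5,-9.526) -> (16.154,-13.242) [heading=228, move]
FD 15: (16.154,-13.242) -> (6.117,-24.389) [heading=228, move]
FD 1: (6.117,-24.389) -> (5.448,-25.132) [heading=228, move]
Final: pos=(5.448,-25.132), heading=228, 1 segment(s) drawn

Segment endpoints: x in {0, 14}, y in {0}
xmin=0, ymin=0, xmax=14, ymax=0

Answer: 0 0 14 0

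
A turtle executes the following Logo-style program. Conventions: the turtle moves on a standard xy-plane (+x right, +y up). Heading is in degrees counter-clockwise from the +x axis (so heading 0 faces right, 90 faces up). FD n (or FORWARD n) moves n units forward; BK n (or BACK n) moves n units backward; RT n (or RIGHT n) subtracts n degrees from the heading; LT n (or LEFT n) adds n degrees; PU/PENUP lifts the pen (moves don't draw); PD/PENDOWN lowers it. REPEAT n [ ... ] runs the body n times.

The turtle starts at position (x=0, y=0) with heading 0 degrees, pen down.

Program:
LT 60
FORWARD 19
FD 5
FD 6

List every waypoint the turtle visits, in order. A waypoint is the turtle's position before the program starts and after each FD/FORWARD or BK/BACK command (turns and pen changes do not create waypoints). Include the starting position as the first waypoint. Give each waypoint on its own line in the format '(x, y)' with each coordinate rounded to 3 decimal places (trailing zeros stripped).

Executing turtle program step by step:
Start: pos=(0,0), heading=0, pen down
LT 60: heading 0 -> 60
FD 19: (0,0) -> (9.5,16.454) [heading=60, draw]
FD 5: (9.5,16.454) -> (12,20.785) [heading=60, draw]
FD 6: (12,20.785) -> (15,25.981) [heading=60, draw]
Final: pos=(15,25.981), heading=60, 3 segment(s) drawn
Waypoints (4 total):
(0, 0)
(9.5, 16.454)
(12, 20.785)
(15, 25.981)

Answer: (0, 0)
(9.5, 16.454)
(12, 20.785)
(15, 25.981)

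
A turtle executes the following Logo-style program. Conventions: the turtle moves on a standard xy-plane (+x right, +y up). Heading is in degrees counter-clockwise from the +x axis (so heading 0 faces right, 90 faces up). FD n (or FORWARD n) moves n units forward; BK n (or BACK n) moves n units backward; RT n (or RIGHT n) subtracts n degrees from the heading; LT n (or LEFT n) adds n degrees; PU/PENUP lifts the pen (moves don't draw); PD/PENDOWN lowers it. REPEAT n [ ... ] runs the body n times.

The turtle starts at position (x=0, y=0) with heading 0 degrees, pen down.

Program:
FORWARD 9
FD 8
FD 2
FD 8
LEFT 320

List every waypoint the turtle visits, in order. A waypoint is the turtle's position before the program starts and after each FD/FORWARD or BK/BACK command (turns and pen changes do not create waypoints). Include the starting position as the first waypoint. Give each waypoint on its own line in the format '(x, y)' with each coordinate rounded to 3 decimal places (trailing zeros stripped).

Answer: (0, 0)
(9, 0)
(17, 0)
(19, 0)
(27, 0)

Derivation:
Executing turtle program step by step:
Start: pos=(0,0), heading=0, pen down
FD 9: (0,0) -> (9,0) [heading=0, draw]
FD 8: (9,0) -> (17,0) [heading=0, draw]
FD 2: (17,0) -> (19,0) [heading=0, draw]
FD 8: (19,0) -> (27,0) [heading=0, draw]
LT 320: heading 0 -> 320
Final: pos=(27,0), heading=320, 4 segment(s) drawn
Waypoints (5 total):
(0, 0)
(9, 0)
(17, 0)
(19, 0)
(27, 0)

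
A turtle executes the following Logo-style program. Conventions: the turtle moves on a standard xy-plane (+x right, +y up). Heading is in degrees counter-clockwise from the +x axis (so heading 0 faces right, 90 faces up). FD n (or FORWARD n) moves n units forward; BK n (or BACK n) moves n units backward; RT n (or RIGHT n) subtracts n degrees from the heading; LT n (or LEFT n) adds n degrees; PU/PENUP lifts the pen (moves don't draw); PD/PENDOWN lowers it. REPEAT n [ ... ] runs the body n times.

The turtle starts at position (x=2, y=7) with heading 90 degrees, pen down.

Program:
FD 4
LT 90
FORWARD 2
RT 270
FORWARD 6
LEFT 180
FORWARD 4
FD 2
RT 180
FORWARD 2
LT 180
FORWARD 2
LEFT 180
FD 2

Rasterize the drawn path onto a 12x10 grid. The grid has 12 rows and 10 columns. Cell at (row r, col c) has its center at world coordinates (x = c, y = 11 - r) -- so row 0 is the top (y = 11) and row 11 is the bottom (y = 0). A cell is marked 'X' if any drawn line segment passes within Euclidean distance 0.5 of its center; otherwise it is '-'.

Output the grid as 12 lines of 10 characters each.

Answer: XXX-------
X-X-------
X-X-------
X-X-------
X-X-------
X---------
X---------
----------
----------
----------
----------
----------

Derivation:
Segment 0: (2,7) -> (2,11)
Segment 1: (2,11) -> (0,11)
Segment 2: (0,11) -> (0,5)
Segment 3: (0,5) -> (0,9)
Segment 4: (0,9) -> (0,11)
Segment 5: (0,11) -> (0,9)
Segment 6: (0,9) -> (0,11)
Segment 7: (0,11) -> (0,9)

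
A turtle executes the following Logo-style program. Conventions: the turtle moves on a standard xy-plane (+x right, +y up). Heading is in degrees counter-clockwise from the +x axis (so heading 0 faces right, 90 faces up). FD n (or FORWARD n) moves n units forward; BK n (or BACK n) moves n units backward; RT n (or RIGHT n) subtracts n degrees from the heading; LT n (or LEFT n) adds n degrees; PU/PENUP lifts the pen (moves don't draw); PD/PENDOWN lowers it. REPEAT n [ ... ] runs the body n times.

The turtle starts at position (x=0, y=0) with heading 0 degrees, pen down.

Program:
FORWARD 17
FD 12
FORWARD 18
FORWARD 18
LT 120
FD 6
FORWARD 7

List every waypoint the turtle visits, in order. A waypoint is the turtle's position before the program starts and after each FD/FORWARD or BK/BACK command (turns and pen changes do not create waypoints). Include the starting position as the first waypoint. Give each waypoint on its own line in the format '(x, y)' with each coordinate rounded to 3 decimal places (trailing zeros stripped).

Executing turtle program step by step:
Start: pos=(0,0), heading=0, pen down
FD 17: (0,0) -> (17,0) [heading=0, draw]
FD 12: (17,0) -> (29,0) [heading=0, draw]
FD 18: (29,0) -> (47,0) [heading=0, draw]
FD 18: (47,0) -> (65,0) [heading=0, draw]
LT 120: heading 0 -> 120
FD 6: (65,0) -> (62,5.196) [heading=120, draw]
FD 7: (62,5.196) -> (58.5,11.258) [heading=120, draw]
Final: pos=(58.5,11.258), heading=120, 6 segment(s) drawn
Waypoints (7 total):
(0, 0)
(17, 0)
(29, 0)
(47, 0)
(65, 0)
(62, 5.196)
(58.5, 11.258)

Answer: (0, 0)
(17, 0)
(29, 0)
(47, 0)
(65, 0)
(62, 5.196)
(58.5, 11.258)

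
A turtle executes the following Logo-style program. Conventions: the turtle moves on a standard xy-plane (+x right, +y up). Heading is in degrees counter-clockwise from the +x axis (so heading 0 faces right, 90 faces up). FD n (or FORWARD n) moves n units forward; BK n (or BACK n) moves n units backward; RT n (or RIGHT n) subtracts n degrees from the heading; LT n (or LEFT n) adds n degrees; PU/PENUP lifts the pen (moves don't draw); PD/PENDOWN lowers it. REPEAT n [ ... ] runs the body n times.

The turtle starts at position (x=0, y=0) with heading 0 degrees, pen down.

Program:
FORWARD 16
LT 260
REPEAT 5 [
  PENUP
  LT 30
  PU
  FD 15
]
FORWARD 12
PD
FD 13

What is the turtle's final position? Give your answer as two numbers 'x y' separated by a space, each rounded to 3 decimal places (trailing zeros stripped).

Executing turtle program step by step:
Start: pos=(0,0), heading=0, pen down
FD 16: (0,0) -> (16,0) [heading=0, draw]
LT 260: heading 0 -> 260
REPEAT 5 [
  -- iteration 1/5 --
  PU: pen up
  LT 30: heading 260 -> 290
  PU: pen up
  FD 15: (16,0) -> (21.13,-14.095) [heading=290, move]
  -- iteration 2/5 --
  PU: pen up
  LT 30: heading 290 -> 320
  PU: pen up
  FD 15: (21.13,-14.095) -> (32.621,-23.737) [heading=320, move]
  -- iteration 3/5 --
  PU: pen up
  LT 30: heading 320 -> 350
  PU: pen up
  FD 15: (32.621,-23.737) -> (47.393,-26.342) [heading=350, move]
  -- iteration 4/5 --
  PU: pen up
  LT 30: heading 350 -> 20
  PU: pen up
  FD 15: (47.393,-26.342) -> (61.488,-21.212) [heading=20, move]
  -- iteration 5/5 --
  PU: pen up
  LT 30: heading 20 -> 50
  PU: pen up
  FD 15: (61.488,-21.212) -> (71.13,-9.721) [heading=50, move]
]
FD 12: (71.13,-9.721) -> (78.844,-0.528) [heading=50, move]
PD: pen down
FD 13: (78.844,-0.528) -> (87.2,9.43) [heading=50, draw]
Final: pos=(87.2,9.43), heading=50, 2 segment(s) drawn

Answer: 87.2 9.43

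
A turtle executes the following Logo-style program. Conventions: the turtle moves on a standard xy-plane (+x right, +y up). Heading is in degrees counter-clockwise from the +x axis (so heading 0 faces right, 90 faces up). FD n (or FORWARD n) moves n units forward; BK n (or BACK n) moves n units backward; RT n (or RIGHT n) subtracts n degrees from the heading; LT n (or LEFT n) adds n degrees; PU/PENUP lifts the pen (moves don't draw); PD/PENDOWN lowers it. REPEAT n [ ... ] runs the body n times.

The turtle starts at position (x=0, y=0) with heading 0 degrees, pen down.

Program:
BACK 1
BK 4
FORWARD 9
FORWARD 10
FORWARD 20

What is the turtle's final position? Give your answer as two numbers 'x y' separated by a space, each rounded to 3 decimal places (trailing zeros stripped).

Executing turtle program step by step:
Start: pos=(0,0), heading=0, pen down
BK 1: (0,0) -> (-1,0) [heading=0, draw]
BK 4: (-1,0) -> (-5,0) [heading=0, draw]
FD 9: (-5,0) -> (4,0) [heading=0, draw]
FD 10: (4,0) -> (14,0) [heading=0, draw]
FD 20: (14,0) -> (34,0) [heading=0, draw]
Final: pos=(34,0), heading=0, 5 segment(s) drawn

Answer: 34 0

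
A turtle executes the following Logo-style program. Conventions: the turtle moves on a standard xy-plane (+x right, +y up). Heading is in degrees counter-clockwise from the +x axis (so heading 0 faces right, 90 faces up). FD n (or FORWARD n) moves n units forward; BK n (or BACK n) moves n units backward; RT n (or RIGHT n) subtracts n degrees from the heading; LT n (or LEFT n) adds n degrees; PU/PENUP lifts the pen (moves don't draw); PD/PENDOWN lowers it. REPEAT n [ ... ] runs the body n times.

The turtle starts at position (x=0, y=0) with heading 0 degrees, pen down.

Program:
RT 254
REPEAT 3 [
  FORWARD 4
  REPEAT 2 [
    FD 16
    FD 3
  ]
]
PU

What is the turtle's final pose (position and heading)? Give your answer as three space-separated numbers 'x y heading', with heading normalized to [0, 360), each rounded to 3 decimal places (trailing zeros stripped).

Executing turtle program step by step:
Start: pos=(0,0), heading=0, pen down
RT 254: heading 0 -> 106
REPEAT 3 [
  -- iteration 1/3 --
  FD 4: (0,0) -> (-1.103,3.845) [heading=106, draw]
  REPEAT 2 [
    -- iteration 1/2 --
    FD 16: (-1.103,3.845) -> (-5.513,19.225) [heading=106, draw]
    FD 3: (-5.513,19.225) -> (-6.34,22.109) [heading=106, draw]
    -- iteration 2/2 --
    FD 16: (-6.34,22.109) -> (-10.75,37.489) [heading=106, draw]
    FD 3: (-10.75,37.489) -> (-11.577,40.373) [heading=106, draw]
  ]
  -- iteration 2/3 --
  FD 4: (-11.577,40.373) -> (-12.679,44.218) [heading=106, draw]
  REPEAT 2 [
    -- iteration 1/2 --
    FD 16: (-12.679,44.218) -> (-17.09,59.598) [heading=106, draw]
    FD 3: (-17.09,59.598) -> (-17.916,62.482) [heading=106, draw]
    -- iteration 2/2 --
    FD 16: (-17.916,62.482) -> (-22.327,77.862) [heading=106, draw]
    FD 3: (-22.327,77.862) -> (-23.154,80.746) [heading=106, draw]
  ]
  -- iteration 3/3 --
  FD 4: (-23.154,80.746) -> (-24.256,84.591) [heading=106, draw]
  REPEAT 2 [
    -- iteration 1/2 --
    FD 16: (-24.256,84.591) -> (-28.666,99.971) [heading=106, draw]
    FD 3: (-28.666,99.971) -> (-29.493,102.855) [heading=106, draw]
    -- iteration 2/2 --
    FD 16: (-29.493,102.855) -> (-33.903,118.235) [heading=106, draw]
    FD 3: (-33.903,118.235) -> (-34.73,121.119) [heading=106, draw]
  ]
]
PU: pen up
Final: pos=(-34.73,121.119), heading=106, 15 segment(s) drawn

Answer: -34.73 121.119 106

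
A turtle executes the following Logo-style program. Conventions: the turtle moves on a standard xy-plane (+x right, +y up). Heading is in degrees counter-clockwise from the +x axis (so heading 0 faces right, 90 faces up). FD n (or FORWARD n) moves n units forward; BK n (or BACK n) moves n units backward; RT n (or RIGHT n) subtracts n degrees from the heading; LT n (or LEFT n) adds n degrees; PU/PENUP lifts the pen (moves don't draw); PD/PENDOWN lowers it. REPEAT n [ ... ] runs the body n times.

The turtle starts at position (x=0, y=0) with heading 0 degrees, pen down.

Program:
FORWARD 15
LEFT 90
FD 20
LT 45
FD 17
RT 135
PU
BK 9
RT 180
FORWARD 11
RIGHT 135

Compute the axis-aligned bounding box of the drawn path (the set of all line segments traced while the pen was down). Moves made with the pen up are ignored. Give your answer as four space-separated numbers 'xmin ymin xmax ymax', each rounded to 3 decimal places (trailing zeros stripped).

Executing turtle program step by step:
Start: pos=(0,0), heading=0, pen down
FD 15: (0,0) -> (15,0) [heading=0, draw]
LT 90: heading 0 -> 90
FD 20: (15,0) -> (15,20) [heading=90, draw]
LT 45: heading 90 -> 135
FD 17: (15,20) -> (2.979,32.021) [heading=135, draw]
RT 135: heading 135 -> 0
PU: pen up
BK 9: (2.979,32.021) -> (-6.021,32.021) [heading=0, move]
RT 180: heading 0 -> 180
FD 11: (-6.021,32.021) -> (-17.021,32.021) [heading=180, move]
RT 135: heading 180 -> 45
Final: pos=(-17.021,32.021), heading=45, 3 segment(s) drawn

Segment endpoints: x in {0, 2.979, 15, 15}, y in {0, 20, 32.021}
xmin=0, ymin=0, xmax=15, ymax=32.021

Answer: 0 0 15 32.021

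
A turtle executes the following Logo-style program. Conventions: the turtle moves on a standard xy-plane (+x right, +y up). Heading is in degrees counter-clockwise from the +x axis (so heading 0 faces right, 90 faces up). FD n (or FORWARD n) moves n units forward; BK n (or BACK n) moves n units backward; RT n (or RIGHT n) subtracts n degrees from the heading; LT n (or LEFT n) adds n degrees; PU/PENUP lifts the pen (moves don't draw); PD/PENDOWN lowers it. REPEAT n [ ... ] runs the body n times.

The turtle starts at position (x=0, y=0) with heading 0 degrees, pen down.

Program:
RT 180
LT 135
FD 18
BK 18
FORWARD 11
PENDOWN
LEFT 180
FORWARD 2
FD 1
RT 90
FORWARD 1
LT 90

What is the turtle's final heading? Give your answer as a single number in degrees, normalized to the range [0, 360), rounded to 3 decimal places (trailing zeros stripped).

Executing turtle program step by step:
Start: pos=(0,0), heading=0, pen down
RT 180: heading 0 -> 180
LT 135: heading 180 -> 315
FD 18: (0,0) -> (12.728,-12.728) [heading=315, draw]
BK 18: (12.728,-12.728) -> (0,0) [heading=315, draw]
FD 11: (0,0) -> (7.778,-7.778) [heading=315, draw]
PD: pen down
LT 180: heading 315 -> 135
FD 2: (7.778,-7.778) -> (6.364,-6.364) [heading=135, draw]
FD 1: (6.364,-6.364) -> (5.657,-5.657) [heading=135, draw]
RT 90: heading 135 -> 45
FD 1: (5.657,-5.657) -> (6.364,-4.95) [heading=45, draw]
LT 90: heading 45 -> 135
Final: pos=(6.364,-4.95), heading=135, 6 segment(s) drawn

Answer: 135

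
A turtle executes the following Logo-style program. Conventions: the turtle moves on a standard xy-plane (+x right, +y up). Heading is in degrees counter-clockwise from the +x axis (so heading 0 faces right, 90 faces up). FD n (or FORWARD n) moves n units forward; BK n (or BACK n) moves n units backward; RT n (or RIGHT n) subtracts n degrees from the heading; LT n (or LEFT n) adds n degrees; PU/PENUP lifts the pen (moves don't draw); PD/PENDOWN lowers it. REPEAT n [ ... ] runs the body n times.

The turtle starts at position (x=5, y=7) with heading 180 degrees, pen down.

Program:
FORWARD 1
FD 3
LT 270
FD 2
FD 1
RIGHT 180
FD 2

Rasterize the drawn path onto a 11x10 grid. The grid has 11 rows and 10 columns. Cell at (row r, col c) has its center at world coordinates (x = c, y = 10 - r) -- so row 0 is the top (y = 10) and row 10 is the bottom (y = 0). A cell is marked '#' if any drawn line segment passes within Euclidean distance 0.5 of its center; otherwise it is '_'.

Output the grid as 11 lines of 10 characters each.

Answer: _#________
_#________
_#________
_#####____
__________
__________
__________
__________
__________
__________
__________

Derivation:
Segment 0: (5,7) -> (4,7)
Segment 1: (4,7) -> (1,7)
Segment 2: (1,7) -> (1,9)
Segment 3: (1,9) -> (1,10)
Segment 4: (1,10) -> (1,8)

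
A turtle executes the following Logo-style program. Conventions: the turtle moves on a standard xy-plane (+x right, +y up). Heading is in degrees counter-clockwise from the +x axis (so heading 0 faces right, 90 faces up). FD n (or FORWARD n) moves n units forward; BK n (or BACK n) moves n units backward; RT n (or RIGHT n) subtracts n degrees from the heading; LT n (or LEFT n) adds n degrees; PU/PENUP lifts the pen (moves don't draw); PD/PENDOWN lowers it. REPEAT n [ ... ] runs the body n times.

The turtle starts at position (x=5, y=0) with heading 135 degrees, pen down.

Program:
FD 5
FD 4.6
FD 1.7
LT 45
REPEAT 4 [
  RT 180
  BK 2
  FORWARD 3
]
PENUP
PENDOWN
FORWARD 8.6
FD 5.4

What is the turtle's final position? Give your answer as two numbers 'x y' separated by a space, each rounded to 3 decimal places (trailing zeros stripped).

Answer: -16.99 7.99

Derivation:
Executing turtle program step by step:
Start: pos=(5,0), heading=135, pen down
FD 5: (5,0) -> (1.464,3.536) [heading=135, draw]
FD 4.6: (1.464,3.536) -> (-1.788,6.788) [heading=135, draw]
FD 1.7: (-1.788,6.788) -> (-2.99,7.99) [heading=135, draw]
LT 45: heading 135 -> 180
REPEAT 4 [
  -- iteration 1/4 --
  RT 180: heading 180 -> 0
  BK 2: (-2.99,7.99) -> (-4.99,7.99) [heading=0, draw]
  FD 3: (-4.99,7.99) -> (-1.99,7.99) [heading=0, draw]
  -- iteration 2/4 --
  RT 180: heading 0 -> 180
  BK 2: (-1.99,7.99) -> (0.01,7.99) [heading=180, draw]
  FD 3: (0.01,7.99) -> (-2.99,7.99) [heading=180, draw]
  -- iteration 3/4 --
  RT 180: heading 180 -> 0
  BK 2: (-2.99,7.99) -> (-4.99,7.99) [heading=0, draw]
  FD 3: (-4.99,7.99) -> (-1.99,7.99) [heading=0, draw]
  -- iteration 4/4 --
  RT 180: heading 0 -> 180
  BK 2: (-1.99,7.99) -> (0.01,7.99) [heading=180, draw]
  FD 3: (0.01,7.99) -> (-2.99,7.99) [heading=180, draw]
]
PU: pen up
PD: pen down
FD 8.6: (-2.99,7.99) -> (-11.59,7.99) [heading=180, draw]
FD 5.4: (-11.59,7.99) -> (-16.99,7.99) [heading=180, draw]
Final: pos=(-16.99,7.99), heading=180, 13 segment(s) drawn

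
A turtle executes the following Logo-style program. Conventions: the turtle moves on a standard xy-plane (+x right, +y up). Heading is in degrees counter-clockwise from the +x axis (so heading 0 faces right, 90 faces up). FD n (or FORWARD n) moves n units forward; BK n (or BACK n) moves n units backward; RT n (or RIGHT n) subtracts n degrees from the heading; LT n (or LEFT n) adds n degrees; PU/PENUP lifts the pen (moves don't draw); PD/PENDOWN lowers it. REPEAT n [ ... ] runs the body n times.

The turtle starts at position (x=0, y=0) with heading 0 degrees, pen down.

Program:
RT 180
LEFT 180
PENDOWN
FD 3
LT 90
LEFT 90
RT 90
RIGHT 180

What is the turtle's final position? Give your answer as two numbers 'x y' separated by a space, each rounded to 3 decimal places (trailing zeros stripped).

Answer: 3 0

Derivation:
Executing turtle program step by step:
Start: pos=(0,0), heading=0, pen down
RT 180: heading 0 -> 180
LT 180: heading 180 -> 0
PD: pen down
FD 3: (0,0) -> (3,0) [heading=0, draw]
LT 90: heading 0 -> 90
LT 90: heading 90 -> 180
RT 90: heading 180 -> 90
RT 180: heading 90 -> 270
Final: pos=(3,0), heading=270, 1 segment(s) drawn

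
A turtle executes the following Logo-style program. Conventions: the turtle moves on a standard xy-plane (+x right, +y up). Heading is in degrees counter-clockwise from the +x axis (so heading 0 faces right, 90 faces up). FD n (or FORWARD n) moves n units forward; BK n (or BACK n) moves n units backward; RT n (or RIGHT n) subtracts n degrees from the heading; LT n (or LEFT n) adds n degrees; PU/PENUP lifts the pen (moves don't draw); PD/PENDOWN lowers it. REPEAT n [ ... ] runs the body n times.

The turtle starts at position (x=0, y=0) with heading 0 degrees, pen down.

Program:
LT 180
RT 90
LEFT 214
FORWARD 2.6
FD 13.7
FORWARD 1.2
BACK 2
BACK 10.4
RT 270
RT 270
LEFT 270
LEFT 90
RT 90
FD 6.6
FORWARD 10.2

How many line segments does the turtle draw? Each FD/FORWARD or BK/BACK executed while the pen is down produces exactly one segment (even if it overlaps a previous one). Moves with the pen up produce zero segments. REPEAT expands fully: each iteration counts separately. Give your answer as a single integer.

Executing turtle program step by step:
Start: pos=(0,0), heading=0, pen down
LT 180: heading 0 -> 180
RT 90: heading 180 -> 90
LT 214: heading 90 -> 304
FD 2.6: (0,0) -> (1.454,-2.155) [heading=304, draw]
FD 13.7: (1.454,-2.155) -> (9.115,-13.513) [heading=304, draw]
FD 1.2: (9.115,-13.513) -> (9.786,-14.508) [heading=304, draw]
BK 2: (9.786,-14.508) -> (8.667,-12.85) [heading=304, draw]
BK 10.4: (8.667,-12.85) -> (2.852,-4.228) [heading=304, draw]
RT 270: heading 304 -> 34
RT 270: heading 34 -> 124
LT 270: heading 124 -> 34
LT 90: heading 34 -> 124
RT 90: heading 124 -> 34
FD 6.6: (2.852,-4.228) -> (8.324,-0.537) [heading=34, draw]
FD 10.2: (8.324,-0.537) -> (16.78,5.166) [heading=34, draw]
Final: pos=(16.78,5.166), heading=34, 7 segment(s) drawn
Segments drawn: 7

Answer: 7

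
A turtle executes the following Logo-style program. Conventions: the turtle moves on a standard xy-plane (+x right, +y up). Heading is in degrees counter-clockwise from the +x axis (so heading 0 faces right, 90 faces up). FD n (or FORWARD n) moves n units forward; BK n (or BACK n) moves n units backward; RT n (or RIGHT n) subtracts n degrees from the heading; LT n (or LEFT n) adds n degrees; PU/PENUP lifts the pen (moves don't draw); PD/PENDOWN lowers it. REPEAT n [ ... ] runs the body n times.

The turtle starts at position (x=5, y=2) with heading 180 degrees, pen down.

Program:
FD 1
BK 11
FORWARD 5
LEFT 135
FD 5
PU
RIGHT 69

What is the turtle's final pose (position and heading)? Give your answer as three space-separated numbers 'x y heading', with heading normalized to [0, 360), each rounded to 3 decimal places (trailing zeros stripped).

Answer: 13.536 -1.536 246

Derivation:
Executing turtle program step by step:
Start: pos=(5,2), heading=180, pen down
FD 1: (5,2) -> (4,2) [heading=180, draw]
BK 11: (4,2) -> (15,2) [heading=180, draw]
FD 5: (15,2) -> (10,2) [heading=180, draw]
LT 135: heading 180 -> 315
FD 5: (10,2) -> (13.536,-1.536) [heading=315, draw]
PU: pen up
RT 69: heading 315 -> 246
Final: pos=(13.536,-1.536), heading=246, 4 segment(s) drawn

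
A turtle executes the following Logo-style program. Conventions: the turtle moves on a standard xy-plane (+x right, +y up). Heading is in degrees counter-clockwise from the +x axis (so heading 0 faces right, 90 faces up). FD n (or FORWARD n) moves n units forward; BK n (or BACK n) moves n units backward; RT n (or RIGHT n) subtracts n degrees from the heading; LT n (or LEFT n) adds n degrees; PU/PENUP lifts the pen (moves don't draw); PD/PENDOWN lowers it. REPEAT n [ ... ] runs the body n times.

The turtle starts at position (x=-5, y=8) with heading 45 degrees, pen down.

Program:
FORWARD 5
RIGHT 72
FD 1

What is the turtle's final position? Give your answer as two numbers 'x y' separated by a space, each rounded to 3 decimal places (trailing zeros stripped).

Executing turtle program step by step:
Start: pos=(-5,8), heading=45, pen down
FD 5: (-5,8) -> (-1.464,11.536) [heading=45, draw]
RT 72: heading 45 -> 333
FD 1: (-1.464,11.536) -> (-0.573,11.082) [heading=333, draw]
Final: pos=(-0.573,11.082), heading=333, 2 segment(s) drawn

Answer: -0.573 11.082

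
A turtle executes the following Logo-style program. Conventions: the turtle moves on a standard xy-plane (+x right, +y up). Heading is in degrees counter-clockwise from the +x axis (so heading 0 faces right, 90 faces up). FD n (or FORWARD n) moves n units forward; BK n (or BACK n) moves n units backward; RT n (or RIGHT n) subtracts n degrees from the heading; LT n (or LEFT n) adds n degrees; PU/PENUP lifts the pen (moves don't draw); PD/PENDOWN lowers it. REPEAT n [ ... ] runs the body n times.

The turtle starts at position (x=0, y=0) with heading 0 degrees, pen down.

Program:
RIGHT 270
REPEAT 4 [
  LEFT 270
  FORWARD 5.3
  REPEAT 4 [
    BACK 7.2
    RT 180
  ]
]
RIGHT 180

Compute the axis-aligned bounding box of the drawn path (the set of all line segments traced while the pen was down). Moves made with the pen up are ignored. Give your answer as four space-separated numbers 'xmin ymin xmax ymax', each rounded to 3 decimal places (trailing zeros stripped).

Executing turtle program step by step:
Start: pos=(0,0), heading=0, pen down
RT 270: heading 0 -> 90
REPEAT 4 [
  -- iteration 1/4 --
  LT 270: heading 90 -> 0
  FD 5.3: (0,0) -> (5.3,0) [heading=0, draw]
  REPEAT 4 [
    -- iteration 1/4 --
    BK 7.2: (5.3,0) -> (-1.9,0) [heading=0, draw]
    RT 180: heading 0 -> 180
    -- iteration 2/4 --
    BK 7.2: (-1.9,0) -> (5.3,0) [heading=180, draw]
    RT 180: heading 180 -> 0
    -- iteration 3/4 --
    BK 7.2: (5.3,0) -> (-1.9,0) [heading=0, draw]
    RT 180: heading 0 -> 180
    -- iteration 4/4 --
    BK 7.2: (-1.9,0) -> (5.3,0) [heading=180, draw]
    RT 180: heading 180 -> 0
  ]
  -- iteration 2/4 --
  LT 270: heading 0 -> 270
  FD 5.3: (5.3,0) -> (5.3,-5.3) [heading=270, draw]
  REPEAT 4 [
    -- iteration 1/4 --
    BK 7.2: (5.3,-5.3) -> (5.3,1.9) [heading=270, draw]
    RT 180: heading 270 -> 90
    -- iteration 2/4 --
    BK 7.2: (5.3,1.9) -> (5.3,-5.3) [heading=90, draw]
    RT 180: heading 90 -> 270
    -- iteration 3/4 --
    BK 7.2: (5.3,-5.3) -> (5.3,1.9) [heading=270, draw]
    RT 180: heading 270 -> 90
    -- iteration 4/4 --
    BK 7.2: (5.3,1.9) -> (5.3,-5.3) [heading=90, draw]
    RT 180: heading 90 -> 270
  ]
  -- iteration 3/4 --
  LT 270: heading 270 -> 180
  FD 5.3: (5.3,-5.3) -> (0,-5.3) [heading=180, draw]
  REPEAT 4 [
    -- iteration 1/4 --
    BK 7.2: (0,-5.3) -> (7.2,-5.3) [heading=180, draw]
    RT 180: heading 180 -> 0
    -- iteration 2/4 --
    BK 7.2: (7.2,-5.3) -> (0,-5.3) [heading=0, draw]
    RT 180: heading 0 -> 180
    -- iteration 3/4 --
    BK 7.2: (0,-5.3) -> (7.2,-5.3) [heading=180, draw]
    RT 180: heading 180 -> 0
    -- iteration 4/4 --
    BK 7.2: (7.2,-5.3) -> (0,-5.3) [heading=0, draw]
    RT 180: heading 0 -> 180
  ]
  -- iteration 4/4 --
  LT 270: heading 180 -> 90
  FD 5.3: (0,-5.3) -> (0,0) [heading=90, draw]
  REPEAT 4 [
    -- iteration 1/4 --
    BK 7.2: (0,0) -> (0,-7.2) [heading=90, draw]
    RT 180: heading 90 -> 270
    -- iteration 2/4 --
    BK 7.2: (0,-7.2) -> (0,0) [heading=270, draw]
    RT 180: heading 270 -> 90
    -- iteration 3/4 --
    BK 7.2: (0,0) -> (0,-7.2) [heading=90, draw]
    RT 180: heading 90 -> 270
    -- iteration 4/4 --
    BK 7.2: (0,-7.2) -> (0,0) [heading=270, draw]
    RT 180: heading 270 -> 90
  ]
]
RT 180: heading 90 -> 270
Final: pos=(0,0), heading=270, 20 segment(s) drawn

Segment endpoints: x in {-1.9, 0, 0, 0, 0, 0, 0, 0, 5.3, 5.3, 5.3, 5.3, 5.3, 7.2}, y in {-7.2, -5.3, -5.3, -5.3, -5.3, -5.3, -5.3, 0, 0, 0, 0, 0, 1.9}
xmin=-1.9, ymin=-7.2, xmax=7.2, ymax=1.9

Answer: -1.9 -7.2 7.2 1.9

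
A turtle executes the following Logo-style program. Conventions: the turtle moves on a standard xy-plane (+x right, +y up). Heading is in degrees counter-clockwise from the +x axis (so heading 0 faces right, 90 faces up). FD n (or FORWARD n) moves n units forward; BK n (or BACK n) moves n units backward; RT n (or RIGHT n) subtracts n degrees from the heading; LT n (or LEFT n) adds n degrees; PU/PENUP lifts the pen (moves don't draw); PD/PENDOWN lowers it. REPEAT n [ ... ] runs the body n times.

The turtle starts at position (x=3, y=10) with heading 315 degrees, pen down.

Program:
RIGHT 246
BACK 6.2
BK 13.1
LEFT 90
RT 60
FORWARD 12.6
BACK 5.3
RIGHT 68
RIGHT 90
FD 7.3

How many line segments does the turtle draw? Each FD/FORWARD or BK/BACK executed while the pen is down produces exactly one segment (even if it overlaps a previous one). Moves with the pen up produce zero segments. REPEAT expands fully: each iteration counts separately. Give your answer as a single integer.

Executing turtle program step by step:
Start: pos=(3,10), heading=315, pen down
RT 246: heading 315 -> 69
BK 6.2: (3,10) -> (0.778,4.212) [heading=69, draw]
BK 13.1: (0.778,4.212) -> (-3.917,-8.018) [heading=69, draw]
LT 90: heading 69 -> 159
RT 60: heading 159 -> 99
FD 12.6: (-3.917,-8.018) -> (-5.888,4.427) [heading=99, draw]
BK 5.3: (-5.888,4.427) -> (-5.058,-0.808) [heading=99, draw]
RT 68: heading 99 -> 31
RT 90: heading 31 -> 301
FD 7.3: (-5.058,-0.808) -> (-1.299,-7.065) [heading=301, draw]
Final: pos=(-1.299,-7.065), heading=301, 5 segment(s) drawn
Segments drawn: 5

Answer: 5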